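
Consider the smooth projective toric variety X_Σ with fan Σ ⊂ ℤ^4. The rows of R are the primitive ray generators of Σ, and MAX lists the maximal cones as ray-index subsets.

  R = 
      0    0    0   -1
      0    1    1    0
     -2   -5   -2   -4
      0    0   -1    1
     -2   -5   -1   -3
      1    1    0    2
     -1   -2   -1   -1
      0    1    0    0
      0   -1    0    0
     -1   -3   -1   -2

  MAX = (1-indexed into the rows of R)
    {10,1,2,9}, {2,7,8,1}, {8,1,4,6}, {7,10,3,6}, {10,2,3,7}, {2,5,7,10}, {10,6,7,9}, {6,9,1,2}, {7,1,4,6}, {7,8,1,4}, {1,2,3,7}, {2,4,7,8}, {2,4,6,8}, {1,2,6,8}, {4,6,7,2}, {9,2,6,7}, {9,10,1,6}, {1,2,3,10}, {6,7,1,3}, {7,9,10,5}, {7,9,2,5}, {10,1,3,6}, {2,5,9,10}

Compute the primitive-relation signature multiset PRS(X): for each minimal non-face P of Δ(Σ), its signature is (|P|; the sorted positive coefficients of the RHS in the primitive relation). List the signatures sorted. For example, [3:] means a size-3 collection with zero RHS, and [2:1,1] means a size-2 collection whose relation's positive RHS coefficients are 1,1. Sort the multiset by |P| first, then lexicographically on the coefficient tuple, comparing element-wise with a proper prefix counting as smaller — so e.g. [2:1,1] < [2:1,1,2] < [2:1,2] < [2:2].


|primitive collections| = 20. Relations:

  • {8,9}:  v_{8} + v_{9} = 0  ⇒ sig = [2:]
  • {4,9}:  v_{4} + v_{9} = v_{6} + v_{7}  ⇒ sig = [2:1,1]
  • {8,10}:  v_{8} + v_{10} = v_{1} + v_{7}  ⇒ sig = [2:1,1]
  • {5,8}:  v_{5} + v_{8} = v_{2} + v_{7} + v_{10}  ⇒ sig = [2:1,1,1]
  • {4,10}:  v_{4} + v_{10} = v_{1} + v_{6} + 2·v_{7}  ⇒ sig = [2:1,1,2]
  • {3,5}:  v_{3} + v_{5} = v_{2} + v_{7} + 3·v_{10}  ⇒ sig = [2:1,1,3]
  • {1,5}:  v_{1} + v_{5} = v_{2} + 2·v_{10}  ⇒ sig = [2:1,2]
  • {4,5}:  v_{4} + v_{5} = 2·v_{7} + v_{9}  ⇒ sig = [2:1,2]
  • {5,6}:  v_{5} + v_{6} = v_{7} + 2·v_{9}  ⇒ sig = [2:1,2]
  • {3,4}:  v_{3} + v_{4} = 2·v_{1} + v_{6} + 3·v_{7}  ⇒ sig = [2:1,2,3]
  • {3,9}:  v_{3} + v_{9} = 2·v_{10}  ⇒ sig = [2:2]
  • {3,8}:  v_{3} + v_{8} = 2·v_{1} + 2·v_{7}  ⇒ sig = [2:2,2]
  • {1,2,4}:  v_{1} + v_{2} + v_{4} = v_{8}  ⇒ sig = [3:1]
  • {1,7,9}:  v_{1} + v_{7} + v_{9} = v_{10}  ⇒ sig = [3:1]
  • {1,7,10}:  v_{1} + v_{7} + v_{10} = v_{3}  ⇒ sig = [3:1]
  • {2,3,6}:  v_{2} + v_{3} + v_{6} = v_{10}  ⇒ sig = [3:1]
  • {2,6,10}:  v_{2} + v_{6} + v_{10} = v_{9}  ⇒ sig = [3:1]
  • {6,7,8}:  v_{6} + v_{7} + v_{8} = v_{4}  ⇒ sig = [3:1]
  • {1,2,6,7}:  v_{1} + v_{2} + v_{6} + v_{7} = 0  ⇒ sig = [4:]
  • {2,7,9,10}:  v_{2} + v_{7} + v_{9} + v_{10} = v_{5}  ⇒ sig = [4:1]

Sorted signature multiset PRS(X):
{ [2:],  [2:1,1] ×2,  [2:1,1,1],  [2:1,1,2],  [2:1,1,3],  [2:1,2] ×3,  [2:1,2,3],  [2:2],  [2:2,2],  [3:1] ×6,  [4:],  [4:1] }


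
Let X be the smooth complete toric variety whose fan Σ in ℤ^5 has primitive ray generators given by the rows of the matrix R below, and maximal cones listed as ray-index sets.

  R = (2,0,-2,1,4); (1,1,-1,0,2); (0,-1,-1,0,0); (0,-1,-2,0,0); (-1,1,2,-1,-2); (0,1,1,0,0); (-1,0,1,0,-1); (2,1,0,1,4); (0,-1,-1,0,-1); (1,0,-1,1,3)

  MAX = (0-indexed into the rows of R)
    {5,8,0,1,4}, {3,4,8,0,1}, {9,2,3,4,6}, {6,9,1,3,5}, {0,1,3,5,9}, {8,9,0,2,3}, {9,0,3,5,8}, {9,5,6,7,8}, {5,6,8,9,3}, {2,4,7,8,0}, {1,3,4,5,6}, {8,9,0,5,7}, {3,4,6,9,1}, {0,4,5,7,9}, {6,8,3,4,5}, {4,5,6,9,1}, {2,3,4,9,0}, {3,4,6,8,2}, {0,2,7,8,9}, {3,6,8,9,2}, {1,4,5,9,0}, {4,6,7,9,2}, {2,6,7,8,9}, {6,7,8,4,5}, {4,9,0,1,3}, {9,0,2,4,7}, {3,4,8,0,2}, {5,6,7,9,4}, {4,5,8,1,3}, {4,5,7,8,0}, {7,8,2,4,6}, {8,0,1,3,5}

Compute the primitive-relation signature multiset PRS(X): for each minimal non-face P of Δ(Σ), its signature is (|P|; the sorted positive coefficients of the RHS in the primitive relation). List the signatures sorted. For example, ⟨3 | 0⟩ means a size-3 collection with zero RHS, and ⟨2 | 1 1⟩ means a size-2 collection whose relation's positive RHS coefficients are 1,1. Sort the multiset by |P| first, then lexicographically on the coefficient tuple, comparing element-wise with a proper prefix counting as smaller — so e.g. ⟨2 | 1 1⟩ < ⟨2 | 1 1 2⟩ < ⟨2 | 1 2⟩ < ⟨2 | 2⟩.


10 collections generate NE(X_Σ); each relation:

  {2,5}:  v_{2} + v_{5} = 0  so sig = ⟨2 | 0⟩
  {0,6}:  v_{0} + v_{6} = v_{9}  so sig = ⟨2 | 1⟩
  {3,7}:  v_{3} + v_{7} = v_{0}  so sig = ⟨2 | 1⟩
  {1,2}:  v_{1} + v_{2} = v_{0} + v_{3} + v_{4}  so sig = ⟨2 | 1 1 1⟩
  {1,7}:  v_{1} + v_{7} = 2·v_{0} + v_{4} + v_{5}  so sig = ⟨2 | 1 1 2⟩
  {4,8,9}:  v_{4} + v_{8} + v_{9} = 0  so sig = ⟨3 | 0⟩
  {1,6,8}:  v_{1} + v_{6} + v_{8} = v_{3} + v_{5}  so sig = ⟨3 | 1 1⟩
  {1,8,9}:  v_{1} + v_{8} + v_{9} = v_{0} + v_{3} + v_{5}  so sig = ⟨3 | 1 1 1⟩
  {0,3,4,5}:  v_{0} + v_{3} + v_{4} + v_{5} = v_{1}  so sig = ⟨4 | 1⟩
  {3,4,5,9}:  v_{3} + v_{4} + v_{5} + v_{9} = v_{1} + v_{6}  so sig = ⟨4 | 1 1⟩

Hence PRS(X_Σ) =
[⟨2 | 0⟩, ⟨2 | 1⟩, ⟨2 | 1⟩, ⟨2 | 1 1 1⟩, ⟨2 | 1 1 2⟩, ⟨3 | 0⟩, ⟨3 | 1 1⟩, ⟨3 | 1 1 1⟩, ⟨4 | 1⟩, ⟨4 | 1 1⟩]


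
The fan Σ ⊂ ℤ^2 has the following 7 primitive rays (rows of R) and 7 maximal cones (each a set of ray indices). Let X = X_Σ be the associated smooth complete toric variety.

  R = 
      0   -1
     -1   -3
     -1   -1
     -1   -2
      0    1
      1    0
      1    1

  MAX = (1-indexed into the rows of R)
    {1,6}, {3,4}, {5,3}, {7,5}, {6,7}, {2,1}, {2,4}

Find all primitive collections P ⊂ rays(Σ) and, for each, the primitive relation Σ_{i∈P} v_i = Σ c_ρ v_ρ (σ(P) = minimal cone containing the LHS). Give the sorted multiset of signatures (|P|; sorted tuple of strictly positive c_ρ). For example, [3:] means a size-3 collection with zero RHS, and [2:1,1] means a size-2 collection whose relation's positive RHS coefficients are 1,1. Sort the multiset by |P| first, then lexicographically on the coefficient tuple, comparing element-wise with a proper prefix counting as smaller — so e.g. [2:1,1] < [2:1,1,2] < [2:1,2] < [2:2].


The 14 primitive collections of Σ (r=7, n=2):

  P = {1,5}:  v_{1} + v_{5} = 0  →  sig = [2:]
  P = {3,7}:  v_{3} + v_{7} = 0  →  sig = [2:]
  P = {1,3}:  v_{1} + v_{3} = v_{4}  →  sig = [2:1]
  P = {1,4}:  v_{1} + v_{4} = v_{2}  →  sig = [2:1]
  P = {1,7}:  v_{1} + v_{7} = v_{6}  →  sig = [2:1]
  P = {2,5}:  v_{2} + v_{5} = v_{4}  →  sig = [2:1]
  P = {3,6}:  v_{3} + v_{6} = v_{1}  →  sig = [2:1]
  P = {4,5}:  v_{4} + v_{5} = v_{3}  →  sig = [2:1]
  P = {4,7}:  v_{4} + v_{7} = v_{1}  →  sig = [2:1]
  P = {5,6}:  v_{5} + v_{6} = v_{7}  →  sig = [2:1]
  P = {2,3}:  v_{2} + v_{3} = 2·v_{4}  →  sig = [2:2]
  P = {2,7}:  v_{2} + v_{7} = 2·v_{1}  →  sig = [2:2]
  P = {4,6}:  v_{4} + v_{6} = 2·v_{1}  →  sig = [2:2]
  P = {2,6}:  v_{2} + v_{6} = 3·v_{1}  →  sig = [2:3]

so the primitive-relation signature multiset is
{ [2:] ×2,  [2:1] ×8,  [2:2] ×3,  [2:3] }


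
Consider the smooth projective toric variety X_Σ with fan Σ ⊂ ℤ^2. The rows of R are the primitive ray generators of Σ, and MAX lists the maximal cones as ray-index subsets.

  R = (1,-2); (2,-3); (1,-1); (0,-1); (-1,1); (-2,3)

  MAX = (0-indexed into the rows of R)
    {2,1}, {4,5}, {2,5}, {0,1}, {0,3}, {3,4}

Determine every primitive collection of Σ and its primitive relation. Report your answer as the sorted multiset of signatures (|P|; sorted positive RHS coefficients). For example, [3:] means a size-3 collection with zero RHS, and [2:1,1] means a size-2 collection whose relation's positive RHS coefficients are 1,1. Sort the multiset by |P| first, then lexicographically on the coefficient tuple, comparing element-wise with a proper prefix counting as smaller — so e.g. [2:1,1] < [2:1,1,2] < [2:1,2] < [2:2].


The 9 primitive collections of Σ (r=6, n=2):

  P={1,5}:  v_{1} + v_{5} = 0  →  sig = [2:]
  P={2,4}:  v_{2} + v_{4} = 0  →  sig = [2:]
  P={0,2}:  v_{0} + v_{2} = v_{1}  →  sig = [2:1]
  P={0,4}:  v_{0} + v_{4} = v_{3}  →  sig = [2:1]
  P={0,5}:  v_{0} + v_{5} = v_{4}  →  sig = [2:1]
  P={1,4}:  v_{1} + v_{4} = v_{0}  →  sig = [2:1]
  P={2,3}:  v_{2} + v_{3} = v_{0}  →  sig = [2:1]
  P={1,3}:  v_{1} + v_{3} = 2·v_{0}  →  sig = [2:2]
  P={3,5}:  v_{3} + v_{5} = 2·v_{4}  →  sig = [2:2]

Signatures (|P|; sorted positive RHS coefficients), sorted:
    [2:]
    [2:]
    [2:1]
    [2:1]
    [2:1]
    [2:1]
    [2:1]
    [2:2]
    [2:2]


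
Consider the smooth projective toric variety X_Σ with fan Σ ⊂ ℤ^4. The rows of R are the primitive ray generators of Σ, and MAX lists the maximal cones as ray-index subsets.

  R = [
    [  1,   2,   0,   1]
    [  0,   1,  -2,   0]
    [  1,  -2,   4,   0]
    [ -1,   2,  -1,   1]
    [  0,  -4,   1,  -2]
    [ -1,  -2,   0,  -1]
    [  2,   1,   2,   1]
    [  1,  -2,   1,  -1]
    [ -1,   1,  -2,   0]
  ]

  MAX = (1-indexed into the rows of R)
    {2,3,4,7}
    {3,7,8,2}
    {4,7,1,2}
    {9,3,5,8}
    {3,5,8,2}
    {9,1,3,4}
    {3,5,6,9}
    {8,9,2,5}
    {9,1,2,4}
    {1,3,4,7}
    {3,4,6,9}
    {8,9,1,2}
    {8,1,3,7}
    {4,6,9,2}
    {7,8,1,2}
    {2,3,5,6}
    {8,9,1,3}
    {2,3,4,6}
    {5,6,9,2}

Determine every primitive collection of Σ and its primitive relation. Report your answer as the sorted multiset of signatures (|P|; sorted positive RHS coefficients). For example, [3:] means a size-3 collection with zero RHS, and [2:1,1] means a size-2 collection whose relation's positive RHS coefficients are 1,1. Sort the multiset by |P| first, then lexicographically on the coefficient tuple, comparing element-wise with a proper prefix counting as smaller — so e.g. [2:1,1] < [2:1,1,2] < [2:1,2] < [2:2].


Primitive collections (10):

  • {1,6}:  v_{1} + v_{6} = 0  ⇒ sig = [2:]
  • {4,8}:  v_{4} + v_{8} = 0  ⇒ sig = [2:]
  • {1,5}:  v_{1} + v_{5} = v_{8}  ⇒ sig = [2:1]
  • {4,5}:  v_{4} + v_{5} = v_{6}  ⇒ sig = [2:1]
  • {6,8}:  v_{6} + v_{8} = v_{5}  ⇒ sig = [2:1]
  • {7,9}:  v_{7} + v_{9} = v_{1}  ⇒ sig = [2:1]
  • {6,7}:  v_{6} + v_{7} = v_{2} + v_{3}  ⇒ sig = [2:1,1]
  • {5,7}:  v_{5} + v_{7} = v_{2} + v_{3} + v_{8}  ⇒ sig = [2:1,1,1]
  • {2,3,9}:  v_{2} + v_{3} + v_{9} = 0  ⇒ sig = [3:]
  • {1,2,3}:  v_{1} + v_{2} + v_{3} = v_{7}  ⇒ sig = [3:1]

so the primitive-relation signature multiset is
    |P|=2: 8 collections, coeffs (), (), (1), (1), (1), (1), (1,1), (1,1,1)
    |P|=3: 2 collections, coeffs (), (1)


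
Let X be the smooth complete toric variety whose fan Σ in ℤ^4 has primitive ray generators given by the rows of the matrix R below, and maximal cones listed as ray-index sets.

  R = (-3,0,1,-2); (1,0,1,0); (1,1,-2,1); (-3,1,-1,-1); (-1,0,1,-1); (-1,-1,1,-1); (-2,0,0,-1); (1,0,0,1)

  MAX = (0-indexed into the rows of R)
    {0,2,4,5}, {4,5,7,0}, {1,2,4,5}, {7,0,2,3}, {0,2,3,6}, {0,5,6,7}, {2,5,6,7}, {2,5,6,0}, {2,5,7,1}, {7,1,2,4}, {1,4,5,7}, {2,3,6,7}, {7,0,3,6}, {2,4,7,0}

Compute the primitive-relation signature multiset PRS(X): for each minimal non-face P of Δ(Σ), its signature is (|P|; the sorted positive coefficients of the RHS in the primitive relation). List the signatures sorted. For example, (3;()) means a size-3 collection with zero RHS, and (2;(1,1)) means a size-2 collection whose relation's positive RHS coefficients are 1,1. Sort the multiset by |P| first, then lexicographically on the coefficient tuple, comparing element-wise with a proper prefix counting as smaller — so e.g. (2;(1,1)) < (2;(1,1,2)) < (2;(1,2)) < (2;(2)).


The 9 primitive collections of Σ (r=8, n=4):

  {1,6}:  v_{1} + v_{6} = v_{4}  →  sig = (2;(1))
  {4,6}:  v_{4} + v_{6} = v_{0}  →  sig = (2;(1))
  {1,3}:  v_{1} + v_{3} = v_{0} + v_{2} + v_{4} + v_{7}  →  sig = (2;(1,1,1,1))
  {3,4}:  v_{3} + v_{4} = 2·v_{0} + v_{2} + v_{7}  →  sig = (2;(1,1,2))
  {0,1}:  v_{0} + v_{1} = 2·v_{4}  →  sig = (2;(2))
  {3,5}:  v_{3} + v_{5} = 2·v_{6}  →  sig = (2;(2))
  {2,4,5,7}:  v_{2} + v_{4} + v_{5} + v_{7} = 0  →  sig = (4;())
  {0,2,5,7}:  v_{0} + v_{2} + v_{5} + v_{7} = v_{6}  →  sig = (4;(1))
  {0,2,6,7}:  v_{0} + v_{2} + v_{6} + v_{7} = v_{3}  →  sig = (4;(1))

Signatures (|P|; sorted positive RHS coefficients), sorted:
    |P|=2: 6 collections, coeffs (1), (1), (1,1,1,1), (1,1,2), (2), (2)
    |P|=4: 3 collections, coeffs (), (1), (1)


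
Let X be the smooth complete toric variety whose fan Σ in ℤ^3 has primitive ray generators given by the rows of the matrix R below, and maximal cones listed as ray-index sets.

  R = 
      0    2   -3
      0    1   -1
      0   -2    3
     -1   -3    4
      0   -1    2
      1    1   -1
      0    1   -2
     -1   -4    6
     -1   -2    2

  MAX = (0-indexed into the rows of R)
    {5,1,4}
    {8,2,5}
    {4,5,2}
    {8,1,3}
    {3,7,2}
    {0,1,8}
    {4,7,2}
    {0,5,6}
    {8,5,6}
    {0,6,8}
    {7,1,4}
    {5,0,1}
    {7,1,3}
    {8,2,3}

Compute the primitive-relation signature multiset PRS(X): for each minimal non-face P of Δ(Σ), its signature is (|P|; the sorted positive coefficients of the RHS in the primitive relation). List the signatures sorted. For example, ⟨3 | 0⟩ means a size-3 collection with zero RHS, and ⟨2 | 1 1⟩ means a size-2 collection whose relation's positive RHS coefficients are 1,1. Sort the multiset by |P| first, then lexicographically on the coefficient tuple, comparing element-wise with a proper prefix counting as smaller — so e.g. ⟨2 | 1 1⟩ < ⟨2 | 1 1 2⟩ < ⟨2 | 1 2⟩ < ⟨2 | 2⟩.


Minimal non-faces — 17 found among 9 rays, 14 max cones:

  • {0,2}:  v_{0} + v_{2} = 0  ⇒ sig = ⟨2 | 0⟩
  • {4,6}:  v_{4} + v_{6} = 0  ⇒ sig = ⟨2 | 0⟩
  • {0,4}:  v_{0} + v_{4} = v_{1}  ⇒ sig = ⟨2 | 1⟩
  • {1,2}:  v_{1} + v_{2} = v_{4}  ⇒ sig = ⟨2 | 1⟩
  • {1,6}:  v_{1} + v_{6} = v_{0}  ⇒ sig = ⟨2 | 1⟩
  • {3,4}:  v_{3} + v_{4} = v_{7}  ⇒ sig = ⟨2 | 1⟩
  • {3,5}:  v_{3} + v_{5} = v_{2}  ⇒ sig = ⟨2 | 1⟩
  • {3,6}:  v_{3} + v_{6} = v_{8}  ⇒ sig = ⟨2 | 1⟩
  • {4,8}:  v_{4} + v_{8} = v_{3}  ⇒ sig = ⟨2 | 1⟩
  • {6,7}:  v_{6} + v_{7} = v_{3}  ⇒ sig = ⟨2 | 1⟩
  • {0,3}:  v_{0} + v_{3} = v_{1} + v_{8}  ⇒ sig = ⟨2 | 1 1⟩
  • {0,7}:  v_{0} + v_{7} = v_{1} + v_{3}  ⇒ sig = ⟨2 | 1 1⟩
  • {2,6}:  v_{2} + v_{6} = v_{5} + v_{8}  ⇒ sig = ⟨2 | 1 1⟩
  • {5,7}:  v_{5} + v_{7} = v_{2} + v_{4}  ⇒ sig = ⟨2 | 1 1⟩
  • {7,8}:  v_{7} + v_{8} = 2·v_{3}  ⇒ sig = ⟨2 | 2⟩
  • {1,5,8}:  v_{1} + v_{5} + v_{8} = 0  ⇒ sig = ⟨3 | 0⟩
  • {0,5,8}:  v_{0} + v_{5} + v_{8} = v_{6}  ⇒ sig = ⟨3 | 1⟩

Hence PRS(X_Σ) =
    |P|=2: 15 collections, coeffs (), (), (1), (1), (1), (1), (1), (1), (1), (1), (1,1), (1,1), (1,1), (1,1), (2)
    |P|=3: 2 collections, coeffs (), (1)


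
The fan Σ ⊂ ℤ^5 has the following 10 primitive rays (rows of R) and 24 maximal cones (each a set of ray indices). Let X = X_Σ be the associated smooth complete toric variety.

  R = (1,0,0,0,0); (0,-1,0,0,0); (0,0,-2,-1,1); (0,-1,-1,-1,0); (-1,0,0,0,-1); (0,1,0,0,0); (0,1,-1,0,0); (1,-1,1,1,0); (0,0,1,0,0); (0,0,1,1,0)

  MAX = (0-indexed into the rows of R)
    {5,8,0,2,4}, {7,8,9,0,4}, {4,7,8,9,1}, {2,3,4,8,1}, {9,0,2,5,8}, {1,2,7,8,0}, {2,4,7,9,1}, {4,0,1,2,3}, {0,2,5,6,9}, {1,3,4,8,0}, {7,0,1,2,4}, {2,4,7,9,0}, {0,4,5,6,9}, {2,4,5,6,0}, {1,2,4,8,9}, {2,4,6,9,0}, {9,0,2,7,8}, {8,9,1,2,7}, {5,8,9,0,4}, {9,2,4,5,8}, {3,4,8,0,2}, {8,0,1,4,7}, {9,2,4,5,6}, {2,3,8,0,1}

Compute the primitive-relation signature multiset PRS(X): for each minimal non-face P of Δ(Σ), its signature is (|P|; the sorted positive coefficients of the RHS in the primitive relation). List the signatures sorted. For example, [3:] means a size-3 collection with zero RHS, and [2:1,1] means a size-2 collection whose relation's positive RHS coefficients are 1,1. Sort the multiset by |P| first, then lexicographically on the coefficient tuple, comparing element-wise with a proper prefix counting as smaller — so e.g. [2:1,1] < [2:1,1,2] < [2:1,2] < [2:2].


Minimal non-faces — 14 found among 10 rays, 24 max cones:

  P={1,5}:  v_{1} + v_{5} = 0  →  sig = [2:]
  P={3,9}:  v_{3} + v_{9} = v_{1}  →  sig = [2:1]
  P={6,8}:  v_{6} + v_{8} = v_{5}  →  sig = [2:1]
  P={5,7}:  v_{5} + v_{7} = v_{0} + v_{9}  →  sig = [2:1,1]
  P={3,6}:  v_{3} + v_{6} = v_{0} + v_{2} + v_{4}  →  sig = [2:1,1,1]
  P={1,6}:  v_{1} + v_{6} = v_{0} + v_{2} + v_{4} + v_{9}  →  sig = [2:1,1,1,1]
  P={3,5}:  v_{3} + v_{5} = v_{0} + v_{2} + v_{4} + v_{8}  →  sig = [2:1,1,1,1]
  P={6,7}:  v_{6} + v_{7} = 2·v_{0} + v_{2} + v_{4} + 2·v_{9}  →  sig = [2:1,1,2,2]
  P={3,7}:  v_{3} + v_{7} = v_{0} + 2·v_{1}  →  sig = [2:1,2]
  P={0,1,9}:  v_{0} + v_{1} + v_{9} = v_{7}  →  sig = [3:1]
  P={2,4,7,8}:  v_{2} + v_{4} + v_{7} + v_{8} = v_{1}  →  sig = [4:1]
  P={0,2,4,8,9}:  v_{0} + v_{2} + v_{4} + v_{8} + v_{9} = 0  →  sig = [5:]
  P={0,1,2,4,8}:  v_{0} + v_{1} + v_{2} + v_{4} + v_{8} = v_{3}  →  sig = [5:1]
  P={0,2,4,5,9}:  v_{0} + v_{2} + v_{4} + v_{5} + v_{9} = v_{6}  →  sig = [5:1]

Signatures (|P|; sorted positive RHS coefficients), sorted:
[[2:], [2:1], [2:1], [2:1,1], [2:1,1,1], [2:1,1,1,1], [2:1,1,1,1], [2:1,1,2,2], [2:1,2], [3:1], [4:1], [5:], [5:1], [5:1]]


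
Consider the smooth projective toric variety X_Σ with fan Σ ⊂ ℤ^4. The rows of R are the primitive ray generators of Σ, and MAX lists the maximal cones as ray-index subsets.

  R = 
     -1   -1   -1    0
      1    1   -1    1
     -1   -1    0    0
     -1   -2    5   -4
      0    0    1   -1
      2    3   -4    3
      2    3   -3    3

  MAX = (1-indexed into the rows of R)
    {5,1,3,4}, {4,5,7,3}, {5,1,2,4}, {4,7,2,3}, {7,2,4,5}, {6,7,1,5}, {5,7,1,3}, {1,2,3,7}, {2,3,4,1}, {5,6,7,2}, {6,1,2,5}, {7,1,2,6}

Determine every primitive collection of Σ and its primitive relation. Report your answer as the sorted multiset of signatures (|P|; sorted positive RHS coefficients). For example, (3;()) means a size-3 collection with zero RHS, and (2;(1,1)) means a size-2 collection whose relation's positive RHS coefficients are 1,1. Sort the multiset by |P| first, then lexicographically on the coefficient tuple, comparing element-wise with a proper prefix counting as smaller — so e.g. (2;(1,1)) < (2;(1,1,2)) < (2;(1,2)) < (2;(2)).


|primitive collections| = 5. Relations:

  P={3,6}:  v_{3} + v_{6} = v_{1} + v_{7}  so sig = (2;(1,1))
  P={4,6}:  v_{4} + v_{6} = v_{2} + 2·v_{5}  so sig = (2;(1,2))
  P={2,3,5}:  v_{2} + v_{3} + v_{5} = 0  so sig = (3;())
  P={1,4,7}:  v_{1} + v_{4} + v_{7} = v_{5}  so sig = (3;(1))
  P={1,2,5,7}:  v_{1} + v_{2} + v_{5} + v_{7} = v_{6}  so sig = (4;(1))

so the primitive-relation signature multiset is
    |P|=2: 2 collections, coeffs (1,1), (1,2)
    |P|=3: 2 collections, coeffs (), (1)
    |P|=4: 1 collection, coeffs (1)


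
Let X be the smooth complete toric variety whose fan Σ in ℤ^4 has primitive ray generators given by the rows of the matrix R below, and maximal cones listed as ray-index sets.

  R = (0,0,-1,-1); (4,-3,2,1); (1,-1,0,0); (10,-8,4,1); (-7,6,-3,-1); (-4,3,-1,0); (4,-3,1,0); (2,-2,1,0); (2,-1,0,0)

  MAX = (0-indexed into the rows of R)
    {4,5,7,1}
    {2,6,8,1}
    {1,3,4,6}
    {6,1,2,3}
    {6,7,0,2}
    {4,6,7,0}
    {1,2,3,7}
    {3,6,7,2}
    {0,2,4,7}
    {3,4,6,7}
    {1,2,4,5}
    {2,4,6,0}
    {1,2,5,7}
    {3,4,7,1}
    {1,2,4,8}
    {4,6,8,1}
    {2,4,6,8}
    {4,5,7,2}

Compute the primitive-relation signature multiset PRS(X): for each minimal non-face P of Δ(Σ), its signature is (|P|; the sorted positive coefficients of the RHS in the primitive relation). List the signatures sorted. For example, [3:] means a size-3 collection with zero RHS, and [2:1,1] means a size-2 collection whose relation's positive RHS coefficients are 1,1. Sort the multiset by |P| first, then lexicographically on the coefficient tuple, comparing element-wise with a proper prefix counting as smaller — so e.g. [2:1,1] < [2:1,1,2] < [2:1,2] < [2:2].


Σ has 14 primitive collections:

  {5,6}:  v_{5} + v_{6} = 0 ; sig = [2:]
  {0,1}:  v_{0} + v_{1} = v_{6} ; sig = [2:1]
  {7,8}:  v_{7} + v_{8} = v_{6} ; sig = [2:1]
  {3,5}:  v_{3} + v_{5} = v_{1} + v_{7} ; sig = [2:1,1]
  {0,5}:  v_{0} + v_{5} = v_{2} + v_{4} + v_{7} ; sig = [2:1,1,1]
  {5,8}:  v_{5} + v_{8} = v_{1} + v_{2} + v_{4} ; sig = [2:1,1,1]
  {0,8}:  v_{0} + v_{8} = v_{2} + v_{4} + 2·v_{6} ; sig = [2:1,1,2]
  {0,3}:  v_{0} + v_{3} = 2·v_{6} + v_{7} ; sig = [2:1,2]
  {3,8}:  v_{3} + v_{8} = v_{1} + 2·v_{6} ; sig = [2:1,2]
  {1,6,7}:  v_{1} + v_{6} + v_{7} = v_{3} ; sig = [3:1]
  {2,3,4}:  v_{2} + v_{3} + v_{4} = v_{6} ; sig = [3:1]
  {1,2,4,7}:  v_{1} + v_{2} + v_{4} + v_{7} = 0 ; sig = [4:]
  {1,2,4,6}:  v_{1} + v_{2} + v_{4} + v_{6} = v_{8} ; sig = [4:1]
  {2,4,6,7}:  v_{2} + v_{4} + v_{6} + v_{7} = v_{0} ; sig = [4:1]

Hence PRS(X_Σ) =
[[2:], [2:1], [2:1], [2:1,1], [2:1,1,1], [2:1,1,1], [2:1,1,2], [2:1,2], [2:1,2], [3:1], [3:1], [4:], [4:1], [4:1]]


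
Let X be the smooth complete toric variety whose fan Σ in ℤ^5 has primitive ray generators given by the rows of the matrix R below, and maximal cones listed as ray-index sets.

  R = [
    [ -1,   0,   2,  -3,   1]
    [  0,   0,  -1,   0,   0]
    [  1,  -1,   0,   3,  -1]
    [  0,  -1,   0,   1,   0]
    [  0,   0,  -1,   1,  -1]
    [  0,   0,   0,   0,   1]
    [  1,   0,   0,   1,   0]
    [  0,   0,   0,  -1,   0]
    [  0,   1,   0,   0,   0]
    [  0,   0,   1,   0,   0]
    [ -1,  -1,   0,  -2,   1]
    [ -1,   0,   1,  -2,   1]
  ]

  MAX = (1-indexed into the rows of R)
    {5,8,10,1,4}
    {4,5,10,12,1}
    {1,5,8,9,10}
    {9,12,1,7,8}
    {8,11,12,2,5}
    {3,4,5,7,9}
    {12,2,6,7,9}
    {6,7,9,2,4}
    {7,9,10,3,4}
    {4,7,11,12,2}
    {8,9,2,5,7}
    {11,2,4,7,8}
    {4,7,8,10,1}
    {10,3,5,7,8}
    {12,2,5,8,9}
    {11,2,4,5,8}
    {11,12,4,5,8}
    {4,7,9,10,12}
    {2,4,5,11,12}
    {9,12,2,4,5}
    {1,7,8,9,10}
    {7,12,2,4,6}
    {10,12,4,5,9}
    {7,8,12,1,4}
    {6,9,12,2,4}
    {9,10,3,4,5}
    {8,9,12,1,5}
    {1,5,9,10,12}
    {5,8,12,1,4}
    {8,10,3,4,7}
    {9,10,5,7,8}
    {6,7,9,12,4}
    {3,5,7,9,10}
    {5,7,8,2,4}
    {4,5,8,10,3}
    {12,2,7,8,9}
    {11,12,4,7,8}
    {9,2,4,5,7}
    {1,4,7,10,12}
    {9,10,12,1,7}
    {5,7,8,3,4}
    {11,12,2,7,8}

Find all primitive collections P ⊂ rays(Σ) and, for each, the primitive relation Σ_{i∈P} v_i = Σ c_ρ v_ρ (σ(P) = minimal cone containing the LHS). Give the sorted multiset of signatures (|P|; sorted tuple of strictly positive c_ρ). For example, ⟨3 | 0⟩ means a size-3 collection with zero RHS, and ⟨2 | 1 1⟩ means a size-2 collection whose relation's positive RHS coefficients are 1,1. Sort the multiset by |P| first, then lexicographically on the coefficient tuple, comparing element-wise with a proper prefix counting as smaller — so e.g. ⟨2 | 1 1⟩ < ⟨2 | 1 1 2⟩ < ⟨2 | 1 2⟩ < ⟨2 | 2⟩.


Minimal non-faces — 25 found among 12 rays, 42 max cones:

  {2,10}:  v_{2} + v_{10} = 0  so sig = ⟨2 | 0⟩
  {1,2}:  v_{1} + v_{2} = v_{8} + v_{12}  so sig = ⟨2 | 1 1⟩
  {3,12}:  v_{3} + v_{12} = v_{4} + v_{10}  so sig = ⟨2 | 1 1⟩
  {9,11}:  v_{9} + v_{11} = v_{2} + v_{12}  so sig = ⟨2 | 1 1⟩
  {2,3}:  v_{2} + v_{3} = v_{4} + v_{5} + v_{7}  so sig = ⟨2 | 1 1 1⟩
  {5,6}:  v_{5} + v_{6} = v_{2} + v_{4} + v_{9}  so sig = ⟨2 | 1 1 1⟩
  {6,8}:  v_{6} + v_{8} = v_{2} + v_{7} + v_{12}  so sig = ⟨2 | 1 1 1⟩
  {10,11}:  v_{10} + v_{11} = v_{4} + v_{8} + v_{12}  so sig = ⟨2 | 1 1 1⟩
  {6,10}:  v_{6} + v_{10} = v_{4} + v_{7} + v_{9} + v_{12}  so sig = ⟨2 | 1 1 1 1⟩
  {1,3}:  v_{1} + v_{3} = v_{4} + v_{8} + 2·v_{10}  so sig = ⟨2 | 1 1 2⟩
  {3,6}:  v_{3} + v_{6} = 2·v_{4} + v_{7} + v_{9}  so sig = ⟨2 | 1 1 2⟩
  {6,11}:  v_{6} + v_{11} = 2·v_{2} + v_{4} + v_{7} + 2·v_{12}  so sig = ⟨2 | 1 1 2 2⟩
  {1,6}:  v_{1} + v_{6} = v_{7} + 2·v_{12}  so sig = ⟨2 | 1 2⟩
  {3,11}:  v_{3} + v_{11} = 2·v_{4} + v_{8}  so sig = ⟨2 | 1 2⟩
  {1,11}:  v_{1} + v_{11} = v_{4} + 2·v_{8} + 2·v_{12}  so sig = ⟨2 | 1 2 2⟩
  {4,8,9}:  v_{4} + v_{8} + v_{9} = 0  so sig = ⟨3 | 0⟩
  {5,7,12}:  v_{5} + v_{7} + v_{12} = 0  so sig = ⟨3 | 0⟩
  {8,10,12}:  v_{8} + v_{10} + v_{12} = v_{1}  so sig = ⟨3 | 1⟩
  {1,4,9}:  v_{1} + v_{4} + v_{9} = v_{10} + v_{12}  so sig = ⟨3 | 1 1⟩
  {1,5,7}:  v_{1} + v_{5} + v_{7} = v_{8} + v_{10}  so sig = ⟨3 | 1 1⟩
  {3,8,9}:  v_{3} + v_{8} + v_{9} = v_{5} + v_{7} + v_{10}  so sig = ⟨3 | 1 1 1⟩
  {5,7,11}:  v_{5} + v_{7} + v_{11} = v_{2} + v_{4} + v_{8}  so sig = ⟨3 | 1 1 1⟩
  {2,4,8,12}:  v_{2} + v_{4} + v_{8} + v_{12} = v_{11}  so sig = ⟨4 | 1⟩
  {4,5,7,10}:  v_{4} + v_{5} + v_{7} + v_{10} = v_{3}  so sig = ⟨4 | 1⟩
  {2,4,7,9,12}:  v_{2} + v_{4} + v_{7} + v_{9} + v_{12} = v_{6}  so sig = ⟨5 | 1⟩

so the primitive-relation signature multiset is
{ ⟨2 | 0⟩,  ⟨2 | 1 1⟩ ×3,  ⟨2 | 1 1 1⟩ ×4,  ⟨2 | 1 1 1 1⟩,  ⟨2 | 1 1 2⟩ ×2,  ⟨2 | 1 1 2 2⟩,  ⟨2 | 1 2⟩ ×2,  ⟨2 | 1 2 2⟩,  ⟨3 | 0⟩ ×2,  ⟨3 | 1⟩,  ⟨3 | 1 1⟩ ×2,  ⟨3 | 1 1 1⟩ ×2,  ⟨4 | 1⟩ ×2,  ⟨5 | 1⟩ }


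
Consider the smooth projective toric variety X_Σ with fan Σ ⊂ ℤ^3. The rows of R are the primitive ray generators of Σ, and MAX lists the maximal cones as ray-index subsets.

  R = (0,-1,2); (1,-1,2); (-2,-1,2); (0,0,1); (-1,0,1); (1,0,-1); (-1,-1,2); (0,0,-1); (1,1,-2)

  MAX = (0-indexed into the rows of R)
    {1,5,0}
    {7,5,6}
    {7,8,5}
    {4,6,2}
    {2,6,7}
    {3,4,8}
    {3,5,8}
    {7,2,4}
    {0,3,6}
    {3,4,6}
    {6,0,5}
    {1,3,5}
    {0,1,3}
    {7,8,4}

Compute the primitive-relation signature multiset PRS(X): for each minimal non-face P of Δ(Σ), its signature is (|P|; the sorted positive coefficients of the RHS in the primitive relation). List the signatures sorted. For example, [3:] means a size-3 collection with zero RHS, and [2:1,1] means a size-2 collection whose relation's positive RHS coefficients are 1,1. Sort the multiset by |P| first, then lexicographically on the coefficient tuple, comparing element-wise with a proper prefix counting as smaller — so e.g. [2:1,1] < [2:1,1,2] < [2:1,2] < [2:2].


The 18 primitive collections of Σ (r=9, n=3):

  P = {3,7}:  v_{3} + v_{7} = 0 — sig = [2:]
  P = {4,5}:  v_{4} + v_{5} = 0 — sig = [2:]
  P = {6,8}:  v_{6} + v_{8} = 0 — sig = [2:]
  P = {0,4}:  v_{0} + v_{4} = v_{3} + v_{6} — sig = [2:1,1]
  P = {0,7}:  v_{0} + v_{7} = v_{5} + v_{6} — sig = [2:1,1]
  P = {0,8}:  v_{0} + v_{8} = v_{3} + v_{5} — sig = [2:1,1]
  P = {1,2}:  v_{1} + v_{2} = v_{0} + v_{6} — sig = [2:1,1]
  P = {1,4}:  v_{1} + v_{4} = v_{0} + v_{3} — sig = [2:1,1]
  P = {1,7}:  v_{1} + v_{7} = v_{0} + v_{5} — sig = [2:1,1]
  P = {2,3}:  v_{2} + v_{3} = v_{4} + v_{6} — sig = [2:1,1]
  P = {2,5}:  v_{2} + v_{5} = v_{6} + v_{7} — sig = [2:1,1]
  P = {2,8}:  v_{2} + v_{8} = v_{4} + v_{7} — sig = [2:1,1]
  P = {0,2}:  v_{0} + v_{2} = 2·v_{6} — sig = [2:2]
  P = {1,6}:  v_{1} + v_{6} = 2·v_{0} — sig = [2:2]
  P = {1,8}:  v_{1} + v_{8} = 2·v_{3} + 2·v_{5} — sig = [2:2,2]
  P = {0,3,5}:  v_{0} + v_{3} + v_{5} = v_{1} — sig = [3:1]
  P = {3,5,6}:  v_{3} + v_{5} + v_{6} = v_{0} — sig = [3:1]
  P = {4,6,7}:  v_{4} + v_{6} + v_{7} = v_{2} — sig = [3:1]

so the primitive-relation signature multiset is
{ [2:] ×3,  [2:1,1] ×9,  [2:2] ×2,  [2:2,2],  [3:1] ×3 }


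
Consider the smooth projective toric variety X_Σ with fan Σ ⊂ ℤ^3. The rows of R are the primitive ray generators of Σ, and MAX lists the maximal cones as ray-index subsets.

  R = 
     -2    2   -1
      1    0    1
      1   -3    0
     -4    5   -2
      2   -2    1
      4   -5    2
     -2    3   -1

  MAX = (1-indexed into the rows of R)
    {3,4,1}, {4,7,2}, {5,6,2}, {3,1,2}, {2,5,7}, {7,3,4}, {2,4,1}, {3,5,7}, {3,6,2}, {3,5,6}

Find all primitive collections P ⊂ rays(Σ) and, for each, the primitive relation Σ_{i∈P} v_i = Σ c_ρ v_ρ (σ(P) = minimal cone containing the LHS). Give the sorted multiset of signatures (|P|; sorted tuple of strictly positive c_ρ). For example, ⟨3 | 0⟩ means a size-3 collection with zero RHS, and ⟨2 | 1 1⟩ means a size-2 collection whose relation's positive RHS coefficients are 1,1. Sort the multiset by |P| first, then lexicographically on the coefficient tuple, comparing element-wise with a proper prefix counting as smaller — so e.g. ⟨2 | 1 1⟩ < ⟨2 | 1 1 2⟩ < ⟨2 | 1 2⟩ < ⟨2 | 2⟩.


|primitive collections| = 9. Relations:

  P = {1,5}:  v_{1} + v_{5} = 0 — sig = ⟨2 | 0⟩
  P = {4,6}:  v_{4} + v_{6} = 0 — sig = ⟨2 | 0⟩
  P = {1,7}:  v_{1} + v_{7} = v_{4} — sig = ⟨2 | 1⟩
  P = {4,5}:  v_{4} + v_{5} = v_{7} — sig = ⟨2 | 1⟩
  P = {6,7}:  v_{6} + v_{7} = v_{5} — sig = ⟨2 | 1⟩
  P = {1,6}:  v_{1} + v_{6} = v_{2} + v_{3} — sig = ⟨2 | 1 1⟩
  P = {2,3,7}:  v_{2} + v_{3} + v_{7} = 0 — sig = ⟨3 | 0⟩
  P = {2,3,4}:  v_{2} + v_{3} + v_{4} = v_{1} — sig = ⟨3 | 1⟩
  P = {2,3,5}:  v_{2} + v_{3} + v_{5} = v_{6} — sig = ⟨3 | 1⟩

Hence PRS(X_Σ) =
[⟨2 | 0⟩, ⟨2 | 0⟩, ⟨2 | 1⟩, ⟨2 | 1⟩, ⟨2 | 1⟩, ⟨2 | 1 1⟩, ⟨3 | 0⟩, ⟨3 | 1⟩, ⟨3 | 1⟩]


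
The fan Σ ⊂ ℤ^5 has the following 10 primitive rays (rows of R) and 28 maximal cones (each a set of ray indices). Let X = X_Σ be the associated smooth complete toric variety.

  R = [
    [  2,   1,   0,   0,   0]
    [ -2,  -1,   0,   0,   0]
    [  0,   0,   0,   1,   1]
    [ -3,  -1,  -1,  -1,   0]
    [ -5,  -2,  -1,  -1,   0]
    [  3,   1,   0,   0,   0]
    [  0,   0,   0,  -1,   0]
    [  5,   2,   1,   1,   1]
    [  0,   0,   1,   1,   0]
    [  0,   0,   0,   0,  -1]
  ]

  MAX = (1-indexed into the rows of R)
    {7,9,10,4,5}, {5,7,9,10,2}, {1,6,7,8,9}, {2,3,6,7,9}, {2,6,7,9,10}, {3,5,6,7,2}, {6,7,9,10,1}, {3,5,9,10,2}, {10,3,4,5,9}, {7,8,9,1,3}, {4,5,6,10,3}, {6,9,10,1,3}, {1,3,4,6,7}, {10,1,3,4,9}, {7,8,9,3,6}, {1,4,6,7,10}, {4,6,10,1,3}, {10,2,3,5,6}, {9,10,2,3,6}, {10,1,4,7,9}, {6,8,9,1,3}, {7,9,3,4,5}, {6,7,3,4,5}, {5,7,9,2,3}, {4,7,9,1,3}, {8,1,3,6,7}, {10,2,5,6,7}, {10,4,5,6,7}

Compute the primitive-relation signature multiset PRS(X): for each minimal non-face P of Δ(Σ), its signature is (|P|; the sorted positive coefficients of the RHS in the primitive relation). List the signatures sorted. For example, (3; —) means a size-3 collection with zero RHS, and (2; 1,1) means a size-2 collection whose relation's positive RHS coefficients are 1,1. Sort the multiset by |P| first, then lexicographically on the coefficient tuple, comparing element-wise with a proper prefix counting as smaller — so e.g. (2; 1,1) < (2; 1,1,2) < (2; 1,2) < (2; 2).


|primitive collections| = 11. Relations:

  {1,2}:  v_{1} + v_{2} = 0 ; sig = (2; —)
  {1,5}:  v_{1} + v_{5} = v_{4} ; sig = (2; 1)
  {2,4}:  v_{2} + v_{4} = v_{5} ; sig = (2; 1)
  {5,8}:  v_{5} + v_{8} = v_{3} + v_{7} ; sig = (2; 1,1)
  {4,8}:  v_{4} + v_{8} = v_{1} + v_{3} + v_{7} ; sig = (2; 1,1,1)
  {8,10}:  v_{8} + v_{10} = v_{1} + v_{6} + v_{9} ; sig = (2; 1,1,1)
  {2,8}:  v_{2} + v_{8} = v_{3} + v_{6} + v_{7} + v_{9} ; sig = (2; 1,1,1,1)
  {3,7,10}:  v_{3} + v_{7} + v_{10} = 0 ; sig = (3; —)
  {4,6,9}:  v_{4} + v_{6} + v_{9} = 0 ; sig = (3; —)
  {5,6,9}:  v_{5} + v_{6} + v_{9} = v_{2} ; sig = (3; 1)
  {1,3,6,7,9}:  v_{1} + v_{3} + v_{6} + v_{7} + v_{9} = v_{8} ; sig = (5; 1)

Sorted signature multiset PRS(X):
[(2; —), (2; 1), (2; 1), (2; 1,1), (2; 1,1,1), (2; 1,1,1), (2; 1,1,1,1), (3; —), (3; —), (3; 1), (5; 1)]


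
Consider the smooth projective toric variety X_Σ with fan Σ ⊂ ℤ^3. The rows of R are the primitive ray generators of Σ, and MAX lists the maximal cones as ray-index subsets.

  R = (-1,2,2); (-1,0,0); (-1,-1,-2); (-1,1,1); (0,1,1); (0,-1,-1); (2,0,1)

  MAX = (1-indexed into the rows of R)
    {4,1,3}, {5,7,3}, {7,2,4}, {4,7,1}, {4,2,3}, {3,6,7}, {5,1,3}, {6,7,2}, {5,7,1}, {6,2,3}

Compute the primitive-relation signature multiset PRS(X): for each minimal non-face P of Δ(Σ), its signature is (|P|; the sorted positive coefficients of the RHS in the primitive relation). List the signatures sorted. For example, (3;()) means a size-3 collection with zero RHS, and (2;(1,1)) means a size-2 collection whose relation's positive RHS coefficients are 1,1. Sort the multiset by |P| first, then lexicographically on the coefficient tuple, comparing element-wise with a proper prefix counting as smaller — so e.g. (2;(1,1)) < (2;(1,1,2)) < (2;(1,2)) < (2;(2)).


Minimal non-faces — 9 found among 7 rays, 10 max cones:

  P = {5,6}:  v_{5} + v_{6} = 0 ; sig = (2;())
  P = {1,6}:  v_{1} + v_{6} = v_{4} ; sig = (2;(1))
  P = {2,5}:  v_{2} + v_{5} = v_{4} ; sig = (2;(1))
  P = {4,5}:  v_{4} + v_{5} = v_{1} ; sig = (2;(1))
  P = {4,6}:  v_{4} + v_{6} = v_{2} ; sig = (2;(1))
  P = {1,2}:  v_{1} + v_{2} = 2·v_{4} ; sig = (2;(2))
  P = {3,4,7}:  v_{3} + v_{4} + v_{7} = 0 ; sig = (3;())
  P = {1,3,7}:  v_{1} + v_{3} + v_{7} = v_{5} ; sig = (3;(1))
  P = {2,3,7}:  v_{2} + v_{3} + v_{7} = v_{6} ; sig = (3;(1))

Signatures (|P|; sorted positive RHS coefficients), sorted:
    (2;())
    (2;(1))
    (2;(1))
    (2;(1))
    (2;(1))
    (2;(2))
    (3;())
    (3;(1))
    (3;(1))


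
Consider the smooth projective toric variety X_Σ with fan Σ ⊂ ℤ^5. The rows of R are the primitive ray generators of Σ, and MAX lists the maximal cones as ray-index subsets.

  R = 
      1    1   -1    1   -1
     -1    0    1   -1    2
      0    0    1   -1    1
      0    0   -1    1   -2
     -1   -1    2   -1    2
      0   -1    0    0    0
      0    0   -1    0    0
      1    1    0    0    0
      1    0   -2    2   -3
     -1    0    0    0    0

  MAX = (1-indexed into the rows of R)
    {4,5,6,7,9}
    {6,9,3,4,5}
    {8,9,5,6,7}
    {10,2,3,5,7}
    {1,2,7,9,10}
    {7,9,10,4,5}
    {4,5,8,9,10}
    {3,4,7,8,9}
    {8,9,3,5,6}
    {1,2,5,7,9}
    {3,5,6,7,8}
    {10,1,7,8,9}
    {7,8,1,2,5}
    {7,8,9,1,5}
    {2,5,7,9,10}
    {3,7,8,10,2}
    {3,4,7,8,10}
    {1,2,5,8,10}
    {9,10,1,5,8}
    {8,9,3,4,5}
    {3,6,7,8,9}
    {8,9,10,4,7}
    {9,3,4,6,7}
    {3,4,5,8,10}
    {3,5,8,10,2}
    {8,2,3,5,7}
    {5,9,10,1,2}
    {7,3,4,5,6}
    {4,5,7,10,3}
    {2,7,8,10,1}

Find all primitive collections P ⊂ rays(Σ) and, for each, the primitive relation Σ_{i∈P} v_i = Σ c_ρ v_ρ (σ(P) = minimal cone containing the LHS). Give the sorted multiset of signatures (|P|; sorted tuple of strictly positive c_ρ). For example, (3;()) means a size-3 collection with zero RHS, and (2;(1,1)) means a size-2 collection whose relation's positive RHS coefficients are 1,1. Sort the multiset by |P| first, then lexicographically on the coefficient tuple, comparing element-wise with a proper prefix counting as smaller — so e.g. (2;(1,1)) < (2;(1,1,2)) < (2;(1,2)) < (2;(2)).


Δ(Σ) — 10 vertices, 14 min non-faces:

  • {1,3}:  v_{1} + v_{3} = v_{8}  so sig = (2;(1))
  • {2,4}:  v_{2} + v_{4} = v_{10}  so sig = (2;(1))
  • {2,6}:  v_{2} + v_{6} = v_{5} + v_{7}  so sig = (2;(1,1))
  • {1,4}:  v_{1} + v_{4} = v_{8} + v_{9} + v_{10}  so sig = (2;(1,1,1))
  • {6,10}:  v_{6} + v_{10} = v_{4} + v_{5} + v_{7}  so sig = (2;(1,1,1))
  • {1,6}:  v_{1} + v_{6} = v_{5} + v_{7} + v_{8} + v_{9}  so sig = (2;(1,1,1,1))
  • {2,3,9}:  v_{2} + v_{3} + v_{9} = 0  so sig = (3;())
  • {2,8,9}:  v_{2} + v_{8} + v_{9} = v_{1}  so sig = (3;(1))
  • {3,9,10}:  v_{3} + v_{9} + v_{10} = v_{4}  so sig = (3;(1))
  • {4,6,8}:  v_{4} + v_{6} + v_{8} = v_{3} + v_{9}  so sig = (3;(1,1))
  • {4,5,7,8}:  v_{4} + v_{5} + v_{7} + v_{8} = 0  so sig = (4;())
  • {3,5,7,9}:  v_{3} + v_{5} + v_{7} + v_{9} = v_{6}  so sig = (4;(1))
  • {5,7,8,10}:  v_{5} + v_{7} + v_{8} + v_{10} = v_{2}  so sig = (4;(1))
  • {1,5,7,10}:  v_{1} + v_{5} + v_{7} + v_{10} = 2·v_{2} + v_{9}  so sig = (4;(1,2))

Signatures (|P|; sorted positive RHS coefficients), sorted:
    (2;(1))
    (2;(1))
    (2;(1,1))
    (2;(1,1,1))
    (2;(1,1,1))
    (2;(1,1,1,1))
    (3;())
    (3;(1))
    (3;(1))
    (3;(1,1))
    (4;())
    (4;(1))
    (4;(1))
    (4;(1,2))


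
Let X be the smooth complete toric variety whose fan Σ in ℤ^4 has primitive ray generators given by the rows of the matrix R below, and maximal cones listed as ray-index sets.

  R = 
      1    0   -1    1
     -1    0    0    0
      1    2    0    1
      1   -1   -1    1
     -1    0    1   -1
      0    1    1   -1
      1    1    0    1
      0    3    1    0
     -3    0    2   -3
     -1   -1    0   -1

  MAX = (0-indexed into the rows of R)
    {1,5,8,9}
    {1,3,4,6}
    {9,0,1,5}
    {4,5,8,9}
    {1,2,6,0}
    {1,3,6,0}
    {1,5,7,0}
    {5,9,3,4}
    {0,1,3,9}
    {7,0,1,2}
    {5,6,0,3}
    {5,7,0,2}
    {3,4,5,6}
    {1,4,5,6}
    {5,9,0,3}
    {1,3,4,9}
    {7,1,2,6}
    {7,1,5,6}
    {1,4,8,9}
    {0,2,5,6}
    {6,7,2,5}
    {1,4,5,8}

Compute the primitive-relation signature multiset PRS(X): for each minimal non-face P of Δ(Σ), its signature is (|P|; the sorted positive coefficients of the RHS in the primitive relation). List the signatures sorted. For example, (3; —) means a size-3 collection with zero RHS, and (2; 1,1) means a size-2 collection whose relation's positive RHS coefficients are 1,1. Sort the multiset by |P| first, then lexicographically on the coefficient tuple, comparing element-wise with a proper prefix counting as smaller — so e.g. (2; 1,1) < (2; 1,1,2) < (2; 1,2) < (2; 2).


Primitive collections (18):

  P={0,4}:  v_{0} + v_{4} = 0 — sig = (2; —)
  P={6,9}:  v_{6} + v_{9} = 0 — sig = (2; —)
  P={3,7}:  v_{3} + v_{7} = v_{2} — sig = (2; 1)
  P={2,3}:  v_{2} + v_{3} = v_{0} + v_{6} — sig = (2; 1,1)
  P={3,8}:  v_{3} + v_{8} = v_{4} + v_{9} — sig = (2; 1,1)
  P={0,8}:  v_{0} + v_{8} = v_{1} + v_{5} + v_{9} — sig = (2; 1,1,1)
  P={2,4}:  v_{2} + v_{4} = v_{1} + v_{5} + v_{6} — sig = (2; 1,1,1)
  P={2,9}:  v_{2} + v_{9} = v_{0} + v_{1} + v_{5} — sig = (2; 1,1,1)
  P={6,8}:  v_{6} + v_{8} = v_{1} + v_{4} + v_{5} — sig = (2; 1,1,1)
  P={4,7}:  v_{4} + v_{7} = 2·v_{1} + 2·v_{5} + v_{6} — sig = (2; 1,2,2)
  P={7,9}:  v_{7} + v_{9} = v_{0} + 2·v_{1} + 2·v_{5} — sig = (2; 1,2,2)
  P={2,8}:  v_{2} + v_{8} = 2·v_{1} + 2·v_{5} — sig = (2; 2,2)
  P={7,8}:  v_{7} + v_{8} = 3·v_{1} + 3·v_{5} — sig = (2; 3,3)
  P={1,3,5}:  v_{1} + v_{3} + v_{5} = 0 — sig = (3; —)
  P={1,2,5}:  v_{1} + v_{2} + v_{5} = v_{7} — sig = (3; 1)
  P={0,6,7}:  v_{0} + v_{6} + v_{7} = 2·v_{2} — sig = (3; 2)
  P={0,1,5,6}:  v_{0} + v_{1} + v_{5} + v_{6} = v_{2} — sig = (4; 1)
  P={1,4,5,9}:  v_{1} + v_{4} + v_{5} + v_{9} = v_{8} — sig = (4; 1)

so the primitive-relation signature multiset is
{ (2; —) ×2,  (2; 1),  (2; 1,1) ×2,  (2; 1,1,1) ×4,  (2; 1,2,2) ×2,  (2; 2,2),  (2; 3,3),  (3; —),  (3; 1),  (3; 2),  (4; 1) ×2 }


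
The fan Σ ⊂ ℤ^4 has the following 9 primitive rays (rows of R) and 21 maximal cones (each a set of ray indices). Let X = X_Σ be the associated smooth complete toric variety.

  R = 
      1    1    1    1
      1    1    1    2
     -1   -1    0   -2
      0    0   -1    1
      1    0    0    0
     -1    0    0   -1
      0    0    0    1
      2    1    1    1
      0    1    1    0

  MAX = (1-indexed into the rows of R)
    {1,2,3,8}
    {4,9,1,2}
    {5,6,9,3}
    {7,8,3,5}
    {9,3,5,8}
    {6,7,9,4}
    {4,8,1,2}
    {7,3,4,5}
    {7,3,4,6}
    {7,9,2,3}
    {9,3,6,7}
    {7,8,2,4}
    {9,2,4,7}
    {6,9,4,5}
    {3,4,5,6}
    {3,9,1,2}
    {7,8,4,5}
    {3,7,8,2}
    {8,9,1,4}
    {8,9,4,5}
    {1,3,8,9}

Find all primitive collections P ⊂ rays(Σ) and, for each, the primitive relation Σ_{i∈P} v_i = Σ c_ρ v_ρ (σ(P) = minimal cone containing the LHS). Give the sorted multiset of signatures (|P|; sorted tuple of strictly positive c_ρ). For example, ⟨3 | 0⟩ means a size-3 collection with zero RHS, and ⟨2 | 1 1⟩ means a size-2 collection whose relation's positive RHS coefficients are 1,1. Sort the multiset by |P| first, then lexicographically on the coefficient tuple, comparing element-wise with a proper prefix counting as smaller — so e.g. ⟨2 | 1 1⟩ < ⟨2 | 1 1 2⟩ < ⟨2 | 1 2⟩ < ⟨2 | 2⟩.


|primitive collections| = 14. Relations:

  {1,5}:  v_{1} + v_{5} = v_{8} — sig = ⟨2 | 1⟩
  {1,6}:  v_{1} + v_{6} = v_{9} — sig = ⟨2 | 1⟩
  {1,7}:  v_{1} + v_{7} = v_{2} — sig = ⟨2 | 1⟩
  {2,5}:  v_{2} + v_{5} = v_{7} + v_{8} — sig = ⟨2 | 1 1⟩
  {2,6}:  v_{2} + v_{6} = v_{7} + v_{9} — sig = ⟨2 | 1 1⟩
  {6,8}:  v_{6} + v_{8} = v_{5} + v_{9} — sig = ⟨2 | 1 1⟩
  {1,3,4}:  v_{1} + v_{3} + v_{4} = 0 — sig = ⟨3 | 0⟩
  {5,6,7}:  v_{5} + v_{6} + v_{7} = 0 — sig = ⟨3 | 0⟩
  {2,3,4}:  v_{2} + v_{3} + v_{4} = v_{7} — sig = ⟨3 | 1⟩
  {3,4,8}:  v_{3} + v_{4} + v_{8} = v_{5} — sig = ⟨3 | 1⟩
  {3,4,9}:  v_{3} + v_{4} + v_{9} = v_{6} — sig = ⟨3 | 1⟩
  {5,7,9}:  v_{5} + v_{7} + v_{9} = v_{1} — sig = ⟨3 | 1⟩
  {7,8,9}:  v_{7} + v_{8} + v_{9} = 2·v_{1} — sig = ⟨3 | 2⟩
  {2,8,9}:  v_{2} + v_{8} + v_{9} = 3·v_{1} — sig = ⟨3 | 3⟩

Signatures (|P|; sorted positive RHS coefficients), sorted:
[⟨2 | 1⟩, ⟨2 | 1⟩, ⟨2 | 1⟩, ⟨2 | 1 1⟩, ⟨2 | 1 1⟩, ⟨2 | 1 1⟩, ⟨3 | 0⟩, ⟨3 | 0⟩, ⟨3 | 1⟩, ⟨3 | 1⟩, ⟨3 | 1⟩, ⟨3 | 1⟩, ⟨3 | 2⟩, ⟨3 | 3⟩]
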